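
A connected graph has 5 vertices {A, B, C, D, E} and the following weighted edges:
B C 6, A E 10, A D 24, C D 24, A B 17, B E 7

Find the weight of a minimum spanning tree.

47

Prim, starting at D.
Step 1: frontier [A D 24, C D 24] → take A D (24); add A.
Step 2: frontier [A E 10, A B 17, C D 24] → take A E (10); add E.
Step 3: frontier [A B 17, C D 24, B E 7] → take B E (7); add B.
Step 4: frontier [B C 6, C D 24] → take B C (6); add C.
MST edges: A D, A E, B E, B C; total weight 24+10+7+6 = 47.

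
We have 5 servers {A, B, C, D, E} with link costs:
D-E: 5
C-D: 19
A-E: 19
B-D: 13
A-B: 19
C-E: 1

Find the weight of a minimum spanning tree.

38

Sort edges by weight, then run Kruskal:
C-E (1): add. Components now {A} {B} {C,E} {D}
D-E (5): add. Components now {A} {B} {C,D,E}
B-D (13): add. Components now {A} {B,C,D,E}
A-B (19): add. Components now {A,B,C,D,E}
MST edges: C-E, D-E, B-D, A-B; total weight 1+5+13+19 = 38.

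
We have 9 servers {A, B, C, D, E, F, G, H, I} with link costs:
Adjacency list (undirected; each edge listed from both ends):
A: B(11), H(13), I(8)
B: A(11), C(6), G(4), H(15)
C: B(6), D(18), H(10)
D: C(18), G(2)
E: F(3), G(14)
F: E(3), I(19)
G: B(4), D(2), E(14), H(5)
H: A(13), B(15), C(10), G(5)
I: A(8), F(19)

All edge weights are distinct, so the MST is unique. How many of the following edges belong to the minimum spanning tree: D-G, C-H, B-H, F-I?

1

Kruskal's algorithm — process edges by increasing weight (ties by edge label):
D-G (2): add — endpoints in different components.
E-F (3): add — endpoints in different components.
B-G (4): add — endpoints in different components.
G-H (5): add — endpoints in different components.
B-C (6): add — endpoints in different components.
A-I (8): add — endpoints in different components.
C-H (10): skip — C and H already connected.
A-B (11): add — endpoints in different components.
A-H (13): skip — A and H already connected.
E-G (14): add — endpoints in different components.
MST edge set: {D-G, E-F, B-G, G-H, B-C, A-I, A-B, E-G}.
Of the listed edges, {D-G} are in the MST → 1.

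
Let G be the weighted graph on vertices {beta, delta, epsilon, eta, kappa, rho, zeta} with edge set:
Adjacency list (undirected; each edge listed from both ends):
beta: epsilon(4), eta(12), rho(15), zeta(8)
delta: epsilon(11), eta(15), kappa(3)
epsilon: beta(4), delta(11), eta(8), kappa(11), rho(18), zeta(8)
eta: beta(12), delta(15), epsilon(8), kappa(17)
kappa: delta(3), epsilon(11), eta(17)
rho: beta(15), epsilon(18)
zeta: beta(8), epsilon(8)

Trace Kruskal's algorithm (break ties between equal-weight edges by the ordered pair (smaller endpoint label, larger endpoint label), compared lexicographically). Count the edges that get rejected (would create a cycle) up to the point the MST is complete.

Kruskal: consider edges lightest-first.
delta-kappa (3): add. Components now {beta} {epsilon} {eta} {delta,kappa} {rho} {zeta}
beta-epsilon (4): add. Components now {beta,epsilon} {eta} {delta,kappa} {rho} {zeta}
beta-zeta (8): add. Components now {beta,epsilon,zeta} {eta} {delta,kappa} {rho}
epsilon-eta (8): add. Components now {beta,epsilon,eta,zeta} {delta,kappa} {rho}
epsilon-zeta (8): skip — epsilon and zeta already connected.
delta-epsilon (11): add. Components now {beta,delta,epsilon,eta,kappa,zeta} {rho}
epsilon-kappa (11): skip — epsilon and kappa already connected.
beta-eta (12): skip — beta and eta already connected.
beta-rho (15): add. Components now {beta,delta,epsilon,eta,kappa,rho,zeta}
Edges rejected before the tree was complete: 3.

3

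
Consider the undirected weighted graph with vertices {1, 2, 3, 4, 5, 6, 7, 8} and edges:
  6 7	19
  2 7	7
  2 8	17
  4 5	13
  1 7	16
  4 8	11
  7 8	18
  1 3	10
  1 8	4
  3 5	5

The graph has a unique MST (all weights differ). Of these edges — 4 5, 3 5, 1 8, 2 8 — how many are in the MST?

2

Sort edges by weight, then run Kruskal:
1 8 (4): add — endpoints in different components.
3 5 (5): add — endpoints in different components.
2 7 (7): add — endpoints in different components.
1 3 (10): add — endpoints in different components.
4 8 (11): add — endpoints in different components.
4 5 (13): skip — 4 and 5 already connected.
1 7 (16): add — endpoints in different components.
2 8 (17): skip — 2 and 8 already connected.
7 8 (18): skip — 7 and 8 already connected.
6 7 (19): add — endpoints in different components.
MST edge set: {1 8, 3 5, 2 7, 1 3, 4 8, 1 7, 6 7}.
Of the listed edges, {3 5, 1 8} are in the MST → 2.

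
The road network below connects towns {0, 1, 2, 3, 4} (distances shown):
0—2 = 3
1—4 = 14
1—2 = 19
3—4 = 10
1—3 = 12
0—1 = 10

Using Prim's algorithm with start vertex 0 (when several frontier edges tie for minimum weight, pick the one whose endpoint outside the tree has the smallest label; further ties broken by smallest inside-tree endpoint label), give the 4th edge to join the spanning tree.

3-4

Grow the tree from 0 using Prim:
Step 1: cheapest edge leaving the tree is 0—2 (3); add 2.
Step 2: cheapest edge leaving the tree is 0—1 (10); add 1.
Step 3: cheapest edge leaving the tree is 1—3 (12); add 3.
Step 4: cheapest edge leaving the tree is 3—4 (10); add 4.
The 4th edge added is 3—4.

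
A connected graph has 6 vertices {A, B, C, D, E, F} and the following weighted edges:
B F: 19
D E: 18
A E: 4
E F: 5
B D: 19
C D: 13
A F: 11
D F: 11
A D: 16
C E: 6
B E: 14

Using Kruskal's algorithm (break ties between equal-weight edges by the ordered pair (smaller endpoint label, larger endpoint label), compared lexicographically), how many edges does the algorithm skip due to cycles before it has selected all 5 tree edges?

Kruskal: consider edges lightest-first.
A E (4): add. Components now {A,E} {B} {C} {D} {F}
E F (5): add. Components now {A,E,F} {B} {C} {D}
C E (6): add. Components now {A,C,E,F} {B} {D}
A F (11): skip — A and F already connected.
D F (11): add. Components now {A,C,D,E,F} {B}
C D (13): skip — C and D already connected.
B E (14): add. Components now {A,B,C,D,E,F}
Edges rejected before the tree was complete: 2.

2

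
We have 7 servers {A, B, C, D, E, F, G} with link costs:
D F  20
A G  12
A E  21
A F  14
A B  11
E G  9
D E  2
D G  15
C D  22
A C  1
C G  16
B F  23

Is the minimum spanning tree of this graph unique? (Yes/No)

Kruskal: consider edges lightest-first.
A C (1): add — endpoints in different components.
D E (2): add — endpoints in different components.
E G (9): add — endpoints in different components.
A B (11): add — endpoints in different components.
A G (12): add — endpoints in different components.
A F (14): add — endpoints in different components.
Every non-tree edge has weight strictly greater than the heaviest edge on the tree path between its endpoints, so the MST is unique.

Yes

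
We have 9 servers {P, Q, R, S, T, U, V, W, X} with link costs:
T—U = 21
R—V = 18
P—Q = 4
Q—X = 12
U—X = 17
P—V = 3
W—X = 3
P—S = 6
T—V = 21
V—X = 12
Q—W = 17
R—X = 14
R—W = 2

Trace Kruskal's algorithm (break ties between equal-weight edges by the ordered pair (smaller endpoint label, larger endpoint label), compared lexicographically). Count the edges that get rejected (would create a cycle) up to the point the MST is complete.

4

Sort edges by weight, then run Kruskal:
R—W (2): add — endpoints in different components.
P—V (3): add — endpoints in different components.
W—X (3): add — endpoints in different components.
P—Q (4): add — endpoints in different components.
P—S (6): add — endpoints in different components.
Q—X (12): add — endpoints in different components.
V—X (12): skip — X and V already connected.
R—X (14): skip — R and X already connected.
Q—W (17): skip — Q and W already connected.
U—X (17): add — endpoints in different components.
R—V (18): skip — R and V already connected.
T—U (21): add — endpoints in different components.
Edges rejected before the tree was complete: 4.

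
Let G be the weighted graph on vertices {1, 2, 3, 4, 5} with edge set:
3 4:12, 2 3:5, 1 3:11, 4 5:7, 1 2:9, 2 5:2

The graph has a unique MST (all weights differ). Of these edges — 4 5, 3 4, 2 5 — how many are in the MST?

Kruskal: consider edges lightest-first.
2 5 (2): add — endpoints in different components.
2 3 (5): add — endpoints in different components.
4 5 (7): add — endpoints in different components.
1 2 (9): add — endpoints in different components.
MST edge set: {2 5, 2 3, 4 5, 1 2}.
Of the listed edges, {4 5, 2 5} are in the MST → 2.

2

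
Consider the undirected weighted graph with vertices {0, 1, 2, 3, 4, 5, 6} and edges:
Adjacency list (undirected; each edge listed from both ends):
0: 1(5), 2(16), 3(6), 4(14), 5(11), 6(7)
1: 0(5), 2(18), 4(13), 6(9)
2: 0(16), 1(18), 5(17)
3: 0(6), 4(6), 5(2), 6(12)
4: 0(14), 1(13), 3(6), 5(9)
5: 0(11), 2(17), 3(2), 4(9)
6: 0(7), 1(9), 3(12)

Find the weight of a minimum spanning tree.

42

Prim, starting at 1.
Step 1: frontier [0–1 5, 1–6 9, 1–4 13, 1–2 18] → take 0–1 (5); add 0.
Step 2: frontier [0–3 6, 0–6 7, 0–5 11, 0–4 14, 0–2 16, 1–6 9, 1–4 13, 1–2 18] → take 0–3 (6); add 3.
Step 3: frontier [0–6 7, 0–5 11, 0–4 14, 0–2 16, 1–6 9, 1–4 13, 1–2 18, 3–5 2, 3–4 6, 3–6 12] → take 3–5 (2); add 5.
Step 4: frontier [0–6 7, 0–4 14, 0–2 16, 1–6 9, 1–4 13, 1–2 18, 3–4 6, 3–6 12, 4–5 9, 2–5 17] → take 3–4 (6); add 4.
Step 5: frontier [0–6 7, 0–2 16, 1–6 9, 1–2 18, 3–6 12, 2–5 17] → take 0–6 (7); add 6.
Step 6: frontier [0–2 16, 1–2 18, 2–5 17] → take 0–2 (16); add 2.
MST edges: 0–1, 0–3, 3–5, 3–4, 0–6, 0–2; total weight 5+6+2+6+7+16 = 42.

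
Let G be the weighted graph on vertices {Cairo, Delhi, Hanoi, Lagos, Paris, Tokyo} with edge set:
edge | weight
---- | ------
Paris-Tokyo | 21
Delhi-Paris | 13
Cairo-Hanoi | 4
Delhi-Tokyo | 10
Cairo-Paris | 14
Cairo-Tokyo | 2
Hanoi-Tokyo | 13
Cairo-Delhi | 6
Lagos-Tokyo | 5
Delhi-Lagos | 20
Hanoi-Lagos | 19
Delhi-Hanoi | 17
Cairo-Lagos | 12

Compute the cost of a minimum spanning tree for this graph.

30

Kruskal: consider edges lightest-first.
Cairo-Tokyo (2): add — endpoints in different components.
Cairo-Hanoi (4): add — endpoints in different components.
Lagos-Tokyo (5): add — endpoints in different components.
Cairo-Delhi (6): add — endpoints in different components.
Delhi-Tokyo (10): skip — Delhi and Tokyo already connected.
Cairo-Lagos (12): skip — Lagos and Cairo already connected.
Delhi-Paris (13): add — endpoints in different components.
MST edges: Cairo-Tokyo, Cairo-Hanoi, Lagos-Tokyo, Cairo-Delhi, Delhi-Paris; total weight 2+4+5+6+13 = 30.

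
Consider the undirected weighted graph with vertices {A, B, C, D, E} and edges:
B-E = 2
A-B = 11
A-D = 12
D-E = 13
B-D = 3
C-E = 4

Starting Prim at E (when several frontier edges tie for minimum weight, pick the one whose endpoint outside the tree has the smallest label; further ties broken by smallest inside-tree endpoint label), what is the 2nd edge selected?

Grow the tree from E using Prim:
Step 1: cheapest edge leaving the tree is B-E (2); add B.
Step 2: cheapest edge leaving the tree is B-D (3); add D.
Step 3: cheapest edge leaving the tree is C-E (4); add C.
Step 4: cheapest edge leaving the tree is A-B (11); add A.
The 2nd edge added is B-D.

B-D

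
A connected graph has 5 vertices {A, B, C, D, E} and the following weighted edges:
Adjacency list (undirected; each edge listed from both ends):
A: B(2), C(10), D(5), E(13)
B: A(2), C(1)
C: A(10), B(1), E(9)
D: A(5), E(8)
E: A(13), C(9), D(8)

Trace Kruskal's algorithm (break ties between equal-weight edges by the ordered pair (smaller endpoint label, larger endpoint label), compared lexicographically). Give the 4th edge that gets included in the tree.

Kruskal's algorithm — process edges by increasing weight (ties by edge label):
B—C (1): add. Components now {A} {B,C} {D} {E}
A—B (2): add. Components now {A,B,C} {D} {E}
A—D (5): add. Components now {A,B,C,D} {E}
D—E (8): add. Components now {A,B,C,D,E}
The 4th edge added is D—E.

D-E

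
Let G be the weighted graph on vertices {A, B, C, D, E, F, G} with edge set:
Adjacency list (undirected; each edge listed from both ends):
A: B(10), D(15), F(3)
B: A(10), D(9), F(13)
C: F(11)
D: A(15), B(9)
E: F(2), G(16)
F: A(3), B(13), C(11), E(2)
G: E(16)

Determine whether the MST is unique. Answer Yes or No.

Sort edges by weight, then run Kruskal:
E-F (2): add — endpoints in different components.
A-F (3): add — endpoints in different components.
B-D (9): add — endpoints in different components.
A-B (10): add — endpoints in different components.
C-F (11): add — endpoints in different components.
B-F (13): skip — B and F already connected.
A-D (15): skip — A and D already connected.
E-G (16): add — endpoints in different components.
Every non-tree edge has weight strictly greater than the heaviest edge on the tree path between its endpoints, so the MST is unique.

Yes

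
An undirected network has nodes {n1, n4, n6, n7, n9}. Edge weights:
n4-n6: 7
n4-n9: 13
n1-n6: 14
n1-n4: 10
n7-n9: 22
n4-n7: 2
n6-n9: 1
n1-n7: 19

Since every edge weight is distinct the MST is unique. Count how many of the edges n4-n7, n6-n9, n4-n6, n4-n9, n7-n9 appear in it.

3

Kruskal: consider edges lightest-first.
n6-n9 (1): add. Components now {n1} {n7} {n6,n9} {n4}
n4-n7 (2): add. Components now {n1} {n4,n7} {n6,n9}
n4-n6 (7): add. Components now {n1} {n4,n6,n7,n9}
n1-n4 (10): add. Components now {n1,n4,n6,n7,n9}
MST edge set: {n6-n9, n4-n7, n4-n6, n1-n4}.
Of the listed edges, {n4-n7, n6-n9, n4-n6} are in the MST → 3.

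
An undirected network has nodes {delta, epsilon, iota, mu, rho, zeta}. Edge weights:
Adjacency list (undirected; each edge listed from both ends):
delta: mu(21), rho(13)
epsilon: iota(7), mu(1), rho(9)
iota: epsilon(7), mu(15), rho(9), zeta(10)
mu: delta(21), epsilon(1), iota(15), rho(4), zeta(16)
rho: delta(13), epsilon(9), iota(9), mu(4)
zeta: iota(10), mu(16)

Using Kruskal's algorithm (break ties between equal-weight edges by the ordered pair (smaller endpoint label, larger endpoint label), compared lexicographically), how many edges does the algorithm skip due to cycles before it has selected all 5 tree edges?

2

Kruskal: consider edges lightest-first.
epsilon–mu (1): add — endpoints in different components.
mu–rho (4): add — endpoints in different components.
epsilon–iota (7): add — endpoints in different components.
epsilon–rho (9): skip — rho and epsilon already connected.
iota–rho (9): skip — rho and iota already connected.
iota–zeta (10): add — endpoints in different components.
delta–rho (13): add — endpoints in different components.
Edges rejected before the tree was complete: 2.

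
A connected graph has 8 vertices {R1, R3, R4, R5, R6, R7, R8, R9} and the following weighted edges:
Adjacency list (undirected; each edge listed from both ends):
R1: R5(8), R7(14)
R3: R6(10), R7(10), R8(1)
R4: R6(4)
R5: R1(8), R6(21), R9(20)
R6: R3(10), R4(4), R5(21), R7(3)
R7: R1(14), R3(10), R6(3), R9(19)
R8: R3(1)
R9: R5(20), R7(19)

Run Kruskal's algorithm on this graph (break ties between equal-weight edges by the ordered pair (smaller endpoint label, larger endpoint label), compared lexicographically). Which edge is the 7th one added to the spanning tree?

R7-R9

Kruskal's algorithm — process edges by increasing weight (ties by edge label):
R3—R8 (1): add — endpoints in different components.
R6—R7 (3): add — endpoints in different components.
R4—R6 (4): add — endpoints in different components.
R1—R5 (8): add — endpoints in different components.
R3—R6 (10): add — endpoints in different components.
R3—R7 (10): skip — R3 and R7 already connected.
R1—R7 (14): add — endpoints in different components.
R7—R9 (19): add — endpoints in different components.
The 7th edge added is R7—R9.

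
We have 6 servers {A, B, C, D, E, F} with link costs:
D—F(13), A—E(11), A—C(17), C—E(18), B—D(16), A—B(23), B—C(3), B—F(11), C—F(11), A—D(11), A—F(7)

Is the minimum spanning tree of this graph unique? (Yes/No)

Kruskal: consider edges lightest-first.
B—C (3): add — endpoints in different components.
A—F (7): add — endpoints in different components.
A—D (11): add — endpoints in different components.
A—E (11): add — endpoints in different components.
B—F (11): add — endpoints in different components.
Non-tree edge C—F has weight 11, equal to the heaviest edge on its tree cycle — swapping gives another MST of the same weight. Not unique.

No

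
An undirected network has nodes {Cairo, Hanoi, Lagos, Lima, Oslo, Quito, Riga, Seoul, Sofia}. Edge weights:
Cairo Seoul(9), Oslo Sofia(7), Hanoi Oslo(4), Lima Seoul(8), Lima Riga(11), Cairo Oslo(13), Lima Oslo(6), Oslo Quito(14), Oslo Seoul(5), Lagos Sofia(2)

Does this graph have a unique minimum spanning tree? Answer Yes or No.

Yes

Kruskal: consider edges lightest-first.
Lagos Sofia (2): add — endpoints in different components.
Hanoi Oslo (4): add — endpoints in different components.
Oslo Seoul (5): add — endpoints in different components.
Lima Oslo (6): add — endpoints in different components.
Oslo Sofia (7): add — endpoints in different components.
Lima Seoul (8): skip — Seoul and Lima already connected.
Cairo Seoul (9): add — endpoints in different components.
Lima Riga (11): add — endpoints in different components.
Cairo Oslo (13): skip — Oslo and Cairo already connected.
Oslo Quito (14): add — endpoints in different components.
Every non-tree edge has weight strictly greater than the heaviest edge on the tree path between its endpoints, so the MST is unique.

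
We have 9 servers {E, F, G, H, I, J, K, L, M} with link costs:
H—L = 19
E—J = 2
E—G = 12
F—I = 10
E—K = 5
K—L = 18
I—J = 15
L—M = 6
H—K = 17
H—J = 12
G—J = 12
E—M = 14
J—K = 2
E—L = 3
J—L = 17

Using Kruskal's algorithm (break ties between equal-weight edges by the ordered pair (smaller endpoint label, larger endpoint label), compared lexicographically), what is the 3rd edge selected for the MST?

Kruskal's algorithm — process edges by increasing weight (ties by edge label):
E—J (2): add — endpoints in different components.
J—K (2): add — endpoints in different components.
E—L (3): add — endpoints in different components.
E—K (5): skip — E and K already connected.
L—M (6): add — endpoints in different components.
F—I (10): add — endpoints in different components.
E—G (12): add — endpoints in different components.
G—J (12): skip — G and J already connected.
H—J (12): add — endpoints in different components.
E—M (14): skip — E and M already connected.
I—J (15): add — endpoints in different components.
The 3rd edge added is E—L.

E-L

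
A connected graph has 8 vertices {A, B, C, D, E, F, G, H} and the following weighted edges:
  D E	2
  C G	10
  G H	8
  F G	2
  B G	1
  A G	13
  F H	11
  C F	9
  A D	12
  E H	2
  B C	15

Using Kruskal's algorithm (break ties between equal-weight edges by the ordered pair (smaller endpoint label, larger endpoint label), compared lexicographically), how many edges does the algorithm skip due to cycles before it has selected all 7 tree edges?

Sort edges by weight, then run Kruskal:
B G (1): add — endpoints in different components.
D E (2): add — endpoints in different components.
E H (2): add — endpoints in different components.
F G (2): add — endpoints in different components.
G H (8): add — endpoints in different components.
C F (9): add — endpoints in different components.
C G (10): skip — C and G already connected.
F H (11): skip — F and H already connected.
A D (12): add — endpoints in different components.
Edges rejected before the tree was complete: 2.

2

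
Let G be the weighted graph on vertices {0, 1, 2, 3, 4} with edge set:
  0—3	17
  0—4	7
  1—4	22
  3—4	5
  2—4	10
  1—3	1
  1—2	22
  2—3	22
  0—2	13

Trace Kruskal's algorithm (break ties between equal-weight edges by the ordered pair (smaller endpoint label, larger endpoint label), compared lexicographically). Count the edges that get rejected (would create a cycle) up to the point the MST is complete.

0

Kruskal: consider edges lightest-first.
1—3 (1): add. Components now {0} {1,3} {2} {4}
3—4 (5): add. Components now {0} {1,3,4} {2}
0—4 (7): add. Components now {0,1,3,4} {2}
2—4 (10): add. Components now {0,1,2,3,4}
Edges rejected before the tree was complete: 0.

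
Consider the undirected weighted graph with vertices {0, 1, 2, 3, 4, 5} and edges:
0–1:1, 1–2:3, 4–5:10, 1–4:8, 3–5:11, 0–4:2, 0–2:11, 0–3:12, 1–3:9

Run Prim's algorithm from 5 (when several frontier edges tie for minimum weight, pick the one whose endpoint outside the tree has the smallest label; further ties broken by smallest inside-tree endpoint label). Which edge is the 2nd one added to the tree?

0-4

Grow the tree from 5 using Prim:
Step 1: frontier [4–5 10, 3–5 11] → take 4–5 (10); add 4.
Step 2: frontier [0–4 2, 1–4 8, 3–5 11] → take 0–4 (2); add 0.
Step 3: frontier [0–1 1, 0–2 11, 0–3 12, 1–4 8, 3–5 11] → take 0–1 (1); add 1.
Step 4: frontier [0–2 11, 0–3 12, 1–2 3, 1–3 9, 3–5 11] → take 1–2 (3); add 2.
Step 5: frontier [0–3 12, 1–3 9, 3–5 11] → take 1–3 (9); add 3.
The 2nd edge added is 0–4.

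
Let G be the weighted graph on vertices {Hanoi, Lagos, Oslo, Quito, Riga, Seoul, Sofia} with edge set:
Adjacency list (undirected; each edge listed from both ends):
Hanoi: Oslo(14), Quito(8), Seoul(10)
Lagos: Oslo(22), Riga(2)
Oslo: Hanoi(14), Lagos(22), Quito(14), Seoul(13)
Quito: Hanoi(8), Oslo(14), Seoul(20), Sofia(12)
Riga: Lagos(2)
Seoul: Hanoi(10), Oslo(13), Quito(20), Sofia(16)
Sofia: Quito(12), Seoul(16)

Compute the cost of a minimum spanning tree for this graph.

Prim, starting at Lagos.
Step 1: cheapest edge leaving the tree is Lagos-Riga (2); add Riga.
Step 2: cheapest edge leaving the tree is Lagos-Oslo (22); add Oslo.
Step 3: cheapest edge leaving the tree is Oslo-Seoul (13); add Seoul.
Step 4: cheapest edge leaving the tree is Hanoi-Seoul (10); add Hanoi.
Step 5: cheapest edge leaving the tree is Hanoi-Quito (8); add Quito.
Step 6: cheapest edge leaving the tree is Quito-Sofia (12); add Sofia.
MST edges: Lagos-Riga, Lagos-Oslo, Oslo-Seoul, Hanoi-Seoul, Hanoi-Quito, Quito-Sofia; total weight 2+22+13+10+8+12 = 67.

67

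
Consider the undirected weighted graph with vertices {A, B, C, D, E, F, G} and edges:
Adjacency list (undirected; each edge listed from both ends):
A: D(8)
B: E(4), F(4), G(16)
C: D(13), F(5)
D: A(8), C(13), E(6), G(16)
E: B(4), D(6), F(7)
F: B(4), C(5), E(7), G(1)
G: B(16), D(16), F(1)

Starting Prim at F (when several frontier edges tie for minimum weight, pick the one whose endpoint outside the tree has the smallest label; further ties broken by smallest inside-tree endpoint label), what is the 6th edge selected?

A-D

Grow the tree from F using Prim:
Step 1: frontier [F-G 1, B-F 4, C-F 5, E-F 7] → take F-G (1); add G.
Step 2: frontier [B-F 4, C-F 5, E-F 7, B-G 16, D-G 16] → take B-F (4); add B.
Step 3: frontier [B-E 4, C-F 5, E-F 7, D-G 16] → take B-E (4); add E.
Step 4: frontier [D-E 6, C-F 5, D-G 16] → take C-F (5); add C.
Step 5: frontier [C-D 13, D-E 6, D-G 16] → take D-E (6); add D.
Step 6: frontier [A-D 8] → take A-D (8); add A.
The 6th edge added is A-D.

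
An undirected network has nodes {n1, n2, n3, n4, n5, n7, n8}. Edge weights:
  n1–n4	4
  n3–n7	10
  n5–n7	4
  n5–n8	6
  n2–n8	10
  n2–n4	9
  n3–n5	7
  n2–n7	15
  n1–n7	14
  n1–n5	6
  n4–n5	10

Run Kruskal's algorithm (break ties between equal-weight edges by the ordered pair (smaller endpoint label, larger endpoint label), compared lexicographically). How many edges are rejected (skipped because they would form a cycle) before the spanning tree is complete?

0

Kruskal's algorithm — process edges by increasing weight (ties by edge label):
n1–n4 (4): add — endpoints in different components.
n5–n7 (4): add — endpoints in different components.
n1–n5 (6): add — endpoints in different components.
n5–n8 (6): add — endpoints in different components.
n3–n5 (7): add — endpoints in different components.
n2–n4 (9): add — endpoints in different components.
Edges rejected before the tree was complete: 0.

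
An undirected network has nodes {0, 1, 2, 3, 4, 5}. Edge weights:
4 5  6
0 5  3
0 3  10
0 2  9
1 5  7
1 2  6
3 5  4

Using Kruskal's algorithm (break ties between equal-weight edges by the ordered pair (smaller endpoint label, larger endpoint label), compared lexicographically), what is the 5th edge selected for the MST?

Kruskal: consider edges lightest-first.
0 5 (3): add — endpoints in different components.
3 5 (4): add — endpoints in different components.
1 2 (6): add — endpoints in different components.
4 5 (6): add — endpoints in different components.
1 5 (7): add — endpoints in different components.
The 5th edge added is 1 5.

1-5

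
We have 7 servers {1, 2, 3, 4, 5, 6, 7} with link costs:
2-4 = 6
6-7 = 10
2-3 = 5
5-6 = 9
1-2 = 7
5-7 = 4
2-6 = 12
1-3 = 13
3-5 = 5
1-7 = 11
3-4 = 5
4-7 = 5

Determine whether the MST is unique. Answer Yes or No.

Kruskal: consider edges lightest-first.
5-7 (4): add. Components now {1} {2} {3} {4} {5,7} {6}
2-3 (5): add. Components now {1} {2,3} {4} {5,7} {6}
3-4 (5): add. Components now {1} {2,3,4} {5,7} {6}
3-5 (5): add. Components now {1} {2,3,4,5,7} {6}
4-7 (5): skip — 4 and 7 already connected.
2-4 (6): skip — 2 and 4 already connected.
1-2 (7): add. Components now {1,2,3,4,5,7} {6}
5-6 (9): add. Components now {1,2,3,4,5,6,7}
Non-tree edge 4-7 has weight 5, equal to the heaviest edge on its tree cycle — swapping gives another MST of the same weight. Not unique.

No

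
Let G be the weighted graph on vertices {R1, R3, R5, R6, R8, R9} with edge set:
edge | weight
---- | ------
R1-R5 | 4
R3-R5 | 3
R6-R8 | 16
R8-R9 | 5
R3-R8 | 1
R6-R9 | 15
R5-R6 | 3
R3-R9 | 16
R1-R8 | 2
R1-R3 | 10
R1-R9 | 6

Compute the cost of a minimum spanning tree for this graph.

14

Grow the tree from R6 using Prim:
Step 1: cheapest edge leaving the tree is R5-R6 (3); add R5.
Step 2: cheapest edge leaving the tree is R3-R5 (3); add R3.
Step 3: cheapest edge leaving the tree is R3-R8 (1); add R8.
Step 4: cheapest edge leaving the tree is R1-R8 (2); add R1.
Step 5: cheapest edge leaving the tree is R8-R9 (5); add R9.
MST edges: R5-R6, R3-R5, R3-R8, R1-R8, R8-R9; total weight 3+3+1+2+5 = 14.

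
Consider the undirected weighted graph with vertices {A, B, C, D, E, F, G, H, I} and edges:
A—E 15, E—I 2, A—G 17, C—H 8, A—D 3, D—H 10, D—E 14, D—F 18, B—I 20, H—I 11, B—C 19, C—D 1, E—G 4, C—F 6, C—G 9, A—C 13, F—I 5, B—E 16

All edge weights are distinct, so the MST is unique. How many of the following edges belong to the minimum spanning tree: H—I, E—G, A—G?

1

Kruskal's algorithm — process edges by increasing weight (ties by edge label):
C—D (1): add — endpoints in different components.
E—I (2): add — endpoints in different components.
A—D (3): add — endpoints in different components.
E—G (4): add — endpoints in different components.
F—I (5): add — endpoints in different components.
C—F (6): add — endpoints in different components.
C—H (8): add — endpoints in different components.
C—G (9): skip — C and G already connected.
D—H (10): skip — D and H already connected.
H—I (11): skip — H and I already connected.
A—C (13): skip — A and C already connected.
D—E (14): skip — D and E already connected.
A—E (15): skip — A and E already connected.
B—E (16): add — endpoints in different components.
MST edge set: {C—D, E—I, A—D, E—G, F—I, C—F, C—H, B—E}.
Of the listed edges, {E—G} are in the MST → 1.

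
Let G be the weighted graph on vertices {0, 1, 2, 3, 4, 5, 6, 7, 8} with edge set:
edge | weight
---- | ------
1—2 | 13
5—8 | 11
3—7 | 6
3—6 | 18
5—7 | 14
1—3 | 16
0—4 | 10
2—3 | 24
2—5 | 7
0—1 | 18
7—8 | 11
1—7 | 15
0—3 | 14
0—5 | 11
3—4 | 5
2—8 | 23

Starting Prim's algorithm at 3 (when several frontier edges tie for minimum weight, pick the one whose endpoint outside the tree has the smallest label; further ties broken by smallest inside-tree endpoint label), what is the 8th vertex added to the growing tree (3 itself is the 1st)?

1

Grow the tree from 3 using Prim:
Step 1: cheapest edge leaving the tree is 3—4 (5); add 4.
Step 2: cheapest edge leaving the tree is 3—7 (6); add 7.
Step 3: cheapest edge leaving the tree is 0—4 (10); add 0.
Step 4: cheapest edge leaving the tree is 0—5 (11); add 5.
Step 5: cheapest edge leaving the tree is 2—5 (7); add 2.
Step 6: cheapest edge leaving the tree is 5—8 (11); add 8.
Step 7: cheapest edge leaving the tree is 1—2 (13); add 1.
Step 8: cheapest edge leaving the tree is 3—6 (18); add 6.
Vertex order: 3, 4, 7, 0, 5, 2, 8, 1, 6. The 8th vertex is 1.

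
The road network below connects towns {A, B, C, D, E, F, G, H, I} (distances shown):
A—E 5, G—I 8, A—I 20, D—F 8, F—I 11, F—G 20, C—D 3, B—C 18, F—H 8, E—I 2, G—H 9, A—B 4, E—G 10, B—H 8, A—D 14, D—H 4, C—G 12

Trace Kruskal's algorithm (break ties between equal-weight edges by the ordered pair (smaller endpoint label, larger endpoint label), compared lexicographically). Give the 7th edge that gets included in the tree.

D-F

Sort edges by weight, then run Kruskal:
E—I (2): add — endpoints in different components.
C—D (3): add — endpoints in different components.
A—B (4): add — endpoints in different components.
D—H (4): add — endpoints in different components.
A—E (5): add — endpoints in different components.
B—H (8): add — endpoints in different components.
D—F (8): add — endpoints in different components.
F—H (8): skip — F and H already connected.
G—I (8): add — endpoints in different components.
The 7th edge added is D—F.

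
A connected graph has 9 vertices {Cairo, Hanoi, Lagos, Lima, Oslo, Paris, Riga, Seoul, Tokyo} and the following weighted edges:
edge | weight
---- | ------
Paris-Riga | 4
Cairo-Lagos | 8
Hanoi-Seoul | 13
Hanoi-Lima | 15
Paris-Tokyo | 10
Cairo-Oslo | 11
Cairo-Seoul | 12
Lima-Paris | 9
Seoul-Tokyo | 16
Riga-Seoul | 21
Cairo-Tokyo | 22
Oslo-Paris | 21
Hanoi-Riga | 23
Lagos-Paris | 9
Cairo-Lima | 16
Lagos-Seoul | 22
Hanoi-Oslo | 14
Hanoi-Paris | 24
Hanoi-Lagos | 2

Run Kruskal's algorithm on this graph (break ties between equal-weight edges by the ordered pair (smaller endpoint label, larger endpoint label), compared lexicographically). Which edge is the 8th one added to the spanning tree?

Cairo-Seoul

Kruskal: consider edges lightest-first.
Hanoi-Lagos (2): add — endpoints in different components.
Paris-Riga (4): add — endpoints in different components.
Cairo-Lagos (8): add — endpoints in different components.
Lagos-Paris (9): add — endpoints in different components.
Lima-Paris (9): add — endpoints in different components.
Paris-Tokyo (10): add — endpoints in different components.
Cairo-Oslo (11): add — endpoints in different components.
Cairo-Seoul (12): add — endpoints in different components.
The 8th edge added is Cairo-Seoul.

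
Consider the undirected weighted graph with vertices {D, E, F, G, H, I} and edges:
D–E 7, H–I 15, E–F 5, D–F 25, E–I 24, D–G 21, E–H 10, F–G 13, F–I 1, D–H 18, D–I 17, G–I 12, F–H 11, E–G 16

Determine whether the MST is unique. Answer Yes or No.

Sort edges by weight, then run Kruskal:
F–I (1): add. Components now {D} {E} {F,I} {G} {H}
E–F (5): add. Components now {D} {E,F,I} {G} {H}
D–E (7): add. Components now {D,E,F,I} {G} {H}
E–H (10): add. Components now {D,E,F,H,I} {G}
F–H (11): skip — F and H already connected.
G–I (12): add. Components now {D,E,F,G,H,I}
Every non-tree edge has weight strictly greater than the heaviest edge on the tree path between its endpoints, so the MST is unique.

Yes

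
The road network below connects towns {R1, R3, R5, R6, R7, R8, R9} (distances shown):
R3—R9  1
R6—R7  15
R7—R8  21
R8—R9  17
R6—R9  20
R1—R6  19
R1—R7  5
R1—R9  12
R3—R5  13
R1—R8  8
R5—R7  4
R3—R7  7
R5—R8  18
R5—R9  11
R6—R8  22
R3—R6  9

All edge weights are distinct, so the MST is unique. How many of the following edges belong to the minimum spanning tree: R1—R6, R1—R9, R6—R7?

Kruskal: consider edges lightest-first.
R3—R9 (1): add. Components now {R8} {R1} {R6} {R3,R9} {R5} {R7}
R5—R7 (4): add. Components now {R8} {R1} {R6} {R3,R9} {R5,R7}
R1—R7 (5): add. Components now {R8} {R1,R5,R7} {R6} {R3,R9}
R3—R7 (7): add. Components now {R8} {R1,R3,R5,R7,R9} {R6}
R1—R8 (8): add. Components now {R1,R3,R5,R7,R8,R9} {R6}
R3—R6 (9): add. Components now {R1,R3,R5,R6,R7,R8,R9}
MST edge set: {R3—R9, R5—R7, R1—R7, R3—R7, R1—R8, R3—R6}.
Of the listed edges, {} are in the MST → 0.

0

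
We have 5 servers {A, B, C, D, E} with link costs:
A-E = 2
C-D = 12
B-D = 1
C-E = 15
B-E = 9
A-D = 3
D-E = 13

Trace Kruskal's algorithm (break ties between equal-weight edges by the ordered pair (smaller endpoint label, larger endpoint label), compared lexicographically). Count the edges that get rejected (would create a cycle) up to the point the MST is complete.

1

Kruskal: consider edges lightest-first.
B-D (1): add. Components now {A} {B,D} {C} {E}
A-E (2): add. Components now {A,E} {B,D} {C}
A-D (3): add. Components now {A,B,D,E} {C}
B-E (9): skip — B and E already connected.
C-D (12): add. Components now {A,B,C,D,E}
Edges rejected before the tree was complete: 1.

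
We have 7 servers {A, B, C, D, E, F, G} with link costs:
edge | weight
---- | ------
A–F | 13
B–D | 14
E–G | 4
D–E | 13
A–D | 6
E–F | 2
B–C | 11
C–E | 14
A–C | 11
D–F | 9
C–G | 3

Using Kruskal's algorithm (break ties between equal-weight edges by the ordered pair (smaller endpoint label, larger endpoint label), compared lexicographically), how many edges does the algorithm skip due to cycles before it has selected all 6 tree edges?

Sort edges by weight, then run Kruskal:
E–F (2): add. Components now {A} {B} {C} {D} {E,F} {G}
C–G (3): add. Components now {A} {B} {C,G} {D} {E,F}
E–G (4): add. Components now {A} {B} {C,E,F,G} {D}
A–D (6): add. Components now {A,D} {B} {C,E,F,G}
D–F (9): add. Components now {A,C,D,E,F,G} {B}
A–C (11): skip — A and C already connected.
B–C (11): add. Components now {A,B,C,D,E,F,G}
Edges rejected before the tree was complete: 1.

1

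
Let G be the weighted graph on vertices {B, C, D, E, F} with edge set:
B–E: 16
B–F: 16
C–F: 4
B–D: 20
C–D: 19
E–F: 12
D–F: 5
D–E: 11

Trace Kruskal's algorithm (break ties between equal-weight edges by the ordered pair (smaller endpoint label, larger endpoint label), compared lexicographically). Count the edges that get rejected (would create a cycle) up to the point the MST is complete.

1

Kruskal: consider edges lightest-first.
C–F (4): add — endpoints in different components.
D–F (5): add — endpoints in different components.
D–E (11): add — endpoints in different components.
E–F (12): skip — E and F already connected.
B–E (16): add — endpoints in different components.
Edges rejected before the tree was complete: 1.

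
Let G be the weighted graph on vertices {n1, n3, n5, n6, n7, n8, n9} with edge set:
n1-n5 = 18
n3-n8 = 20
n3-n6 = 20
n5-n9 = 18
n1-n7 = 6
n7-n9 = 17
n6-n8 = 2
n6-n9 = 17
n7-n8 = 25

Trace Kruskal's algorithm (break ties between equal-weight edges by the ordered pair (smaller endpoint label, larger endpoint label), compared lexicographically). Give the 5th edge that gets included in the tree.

Kruskal's algorithm — process edges by increasing weight (ties by edge label):
n6-n8 (2): add — endpoints in different components.
n1-n7 (6): add — endpoints in different components.
n6-n9 (17): add — endpoints in different components.
n7-n9 (17): add — endpoints in different components.
n1-n5 (18): add — endpoints in different components.
n5-n9 (18): skip — n9 and n5 already connected.
n3-n6 (20): add — endpoints in different components.
The 5th edge added is n1-n5.

n1-n5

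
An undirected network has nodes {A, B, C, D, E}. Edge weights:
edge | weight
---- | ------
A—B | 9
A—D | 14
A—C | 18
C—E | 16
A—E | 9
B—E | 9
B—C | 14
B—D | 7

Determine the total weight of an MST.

39

Prim's algorithm from C:
Step 1: frontier [B—C 14, C—E 16, A—C 18] → take B—C (14); add B.
Step 2: frontier [B—D 7, A—B 9, B—E 9, C—E 16, A—C 18] → take B—D (7); add D.
Step 3: frontier [A—B 9, B—E 9, C—E 16, A—C 18, A—D 14] → take A—B (9); add A.
Step 4: frontier [A—E 9, B—E 9, C—E 16] → take A—E (9); add E.
MST edges: B—C, B—D, A—B, A—E; total weight 14+7+9+9 = 39.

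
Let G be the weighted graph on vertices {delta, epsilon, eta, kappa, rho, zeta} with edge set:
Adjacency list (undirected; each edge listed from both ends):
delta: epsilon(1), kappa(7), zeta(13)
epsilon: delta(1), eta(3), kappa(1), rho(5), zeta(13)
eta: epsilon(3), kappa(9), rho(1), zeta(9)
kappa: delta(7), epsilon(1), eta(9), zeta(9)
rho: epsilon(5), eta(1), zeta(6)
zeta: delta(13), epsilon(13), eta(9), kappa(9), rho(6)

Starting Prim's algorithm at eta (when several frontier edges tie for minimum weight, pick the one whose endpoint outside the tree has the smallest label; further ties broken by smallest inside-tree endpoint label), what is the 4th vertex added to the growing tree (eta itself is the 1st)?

Grow the tree from eta using Prim:
Step 1: frontier [eta rho 1, epsilon eta 3, eta kappa 9, eta zeta 9] → take eta rho (1); add rho.
Step 2: frontier [epsilon eta 3, eta kappa 9, eta zeta 9, epsilon rho 5, rho zeta 6] → take epsilon eta (3); add epsilon.
Step 3: frontier [delta epsilon 1, epsilon kappa 1, epsilon zeta 13, eta kappa 9, eta zeta 9, rho zeta 6] → take delta epsilon (1); add delta.
Step 4: frontier [delta kappa 7, delta zeta 13, epsilon kappa 1, epsilon zeta 13, eta kappa 9, eta zeta 9, rho zeta 6] → take epsilon kappa (1); add kappa.
Step 5: frontier [delta zeta 13, epsilon zeta 13, eta zeta 9, kappa zeta 9, rho zeta 6] → take rho zeta (6); add zeta.
Vertex order: eta, rho, epsilon, delta, kappa, zeta. The 4th vertex is delta.

delta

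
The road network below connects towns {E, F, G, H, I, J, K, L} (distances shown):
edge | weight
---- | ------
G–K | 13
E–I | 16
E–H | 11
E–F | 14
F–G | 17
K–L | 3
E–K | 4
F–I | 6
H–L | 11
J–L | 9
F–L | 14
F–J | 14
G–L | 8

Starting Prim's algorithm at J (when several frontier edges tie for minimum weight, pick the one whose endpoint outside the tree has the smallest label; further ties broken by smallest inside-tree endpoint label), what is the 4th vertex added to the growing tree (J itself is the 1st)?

Grow the tree from J using Prim:
Step 1: cheapest edge leaving the tree is J–L (9); add L.
Step 2: cheapest edge leaving the tree is K–L (3); add K.
Step 3: cheapest edge leaving the tree is E–K (4); add E.
Step 4: cheapest edge leaving the tree is G–L (8); add G.
Step 5: cheapest edge leaving the tree is E–H (11); add H.
Step 6: cheapest edge leaving the tree is E–F (14); add F.
Step 7: cheapest edge leaving the tree is F–I (6); add I.
Vertex order: J, L, K, E, G, H, F, I. The 4th vertex is E.

E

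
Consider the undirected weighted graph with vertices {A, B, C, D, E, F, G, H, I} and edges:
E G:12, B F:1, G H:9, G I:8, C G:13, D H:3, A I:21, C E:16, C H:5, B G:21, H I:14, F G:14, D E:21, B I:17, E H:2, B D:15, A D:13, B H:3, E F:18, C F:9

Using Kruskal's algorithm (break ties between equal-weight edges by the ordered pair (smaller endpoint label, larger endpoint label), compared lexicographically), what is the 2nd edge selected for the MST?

E-H

Kruskal: consider edges lightest-first.
B F (1): add — endpoints in different components.
E H (2): add — endpoints in different components.
B H (3): add — endpoints in different components.
D H (3): add — endpoints in different components.
C H (5): add — endpoints in different components.
G I (8): add — endpoints in different components.
C F (9): skip — C and F already connected.
G H (9): add — endpoints in different components.
E G (12): skip — E and G already connected.
A D (13): add — endpoints in different components.
The 2nd edge added is E H.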